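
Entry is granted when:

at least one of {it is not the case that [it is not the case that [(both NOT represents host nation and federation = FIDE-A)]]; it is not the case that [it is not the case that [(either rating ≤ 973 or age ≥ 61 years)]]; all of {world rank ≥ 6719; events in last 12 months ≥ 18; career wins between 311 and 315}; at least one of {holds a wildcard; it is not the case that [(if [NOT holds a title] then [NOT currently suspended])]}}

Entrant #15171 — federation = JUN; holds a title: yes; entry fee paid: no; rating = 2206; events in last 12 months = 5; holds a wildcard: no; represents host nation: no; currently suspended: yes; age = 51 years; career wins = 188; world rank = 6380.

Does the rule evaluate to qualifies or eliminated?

Atomic conditions:
  NOT represents host nation: no → true
  federation = FIDE-A: JUN == FIDE-A is false
  rating ≤ 973: 2206 ≤ 973 is false
  age ≥ 61 years: 51 ≥ 61 is false
  world rank ≥ 6719: 6380 ≥ 6719 is false
  events in last 12 months ≥ 18: 5 ≥ 18 is false
  career wins between 311 and 315: 188 in [311, 315] is false
  holds a wildcard: no → false
  NOT holds a title: yes → false
  NOT currently suspended: yes → false
Combine:
[1.1.1] true AND false = false
[1.1] NOT false = true
[1] NOT true = false
[2.1.1] false OR false = false
[2.1] NOT false = true
[2] NOT true = false
[3] false AND false AND false = false
[4.2.1] false → false (antecedent false ⇒ implication holds) = true
[4.2] NOT true = false
[4] false OR false = false
[root] false OR false OR false OR false = false
Overall: false → eliminated

Eliminated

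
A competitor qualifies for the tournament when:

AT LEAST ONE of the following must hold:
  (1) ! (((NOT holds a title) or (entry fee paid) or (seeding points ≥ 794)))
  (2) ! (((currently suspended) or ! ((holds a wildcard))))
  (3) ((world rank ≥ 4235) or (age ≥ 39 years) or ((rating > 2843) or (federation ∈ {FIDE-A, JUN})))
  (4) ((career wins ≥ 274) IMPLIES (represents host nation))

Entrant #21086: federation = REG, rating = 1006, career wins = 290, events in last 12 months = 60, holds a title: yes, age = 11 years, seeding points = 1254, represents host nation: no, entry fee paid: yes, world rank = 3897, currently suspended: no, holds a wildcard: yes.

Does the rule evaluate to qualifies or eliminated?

Atomic conditions:
  NOT holds a title: yes → false
  entry fee paid: yes → true
  seeding points ≥ 794: 1254 ≥ 794 is true
  currently suspended: no → false
  holds a wildcard: yes → true
  world rank ≥ 4235: 3897 ≥ 4235 is false
  age ≥ 39 years: 11 ≥ 39 is false
  rating > 2843: 1006 > 2843 is false
  federation ∈ {FIDE-A, JUN}: REG is not in the set → false
  career wins ≥ 274: 290 ≥ 274 is true
  represents host nation: no → false
Combine:
[1.1] false OR true OR true = true
[1] NOT true = false
[2.1.2] NOT true = false
[2.1] false OR false = false
[2] NOT false = true
[3.3] false OR false = false
[3] false OR false OR false = false
[4] true → false = false
[root] false OR true OR false OR false = true
Overall: true → qualifies

Qualifies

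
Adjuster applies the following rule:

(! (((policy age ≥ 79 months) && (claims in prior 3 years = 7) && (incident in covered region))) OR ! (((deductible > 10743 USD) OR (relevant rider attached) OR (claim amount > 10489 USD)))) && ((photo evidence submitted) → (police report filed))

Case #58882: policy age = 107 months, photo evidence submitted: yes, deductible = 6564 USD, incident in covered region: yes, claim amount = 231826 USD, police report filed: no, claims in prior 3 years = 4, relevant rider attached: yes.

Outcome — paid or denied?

Denied

Atomic conditions:
  policy age ≥ 79 months: 107 ≥ 79 is true
  claims in prior 3 years = 7: 4 == 7 is false
  incident in covered region: yes → true
  deductible > 10743 USD: 6564 > 10743 is false
  relevant rider attached: yes → true
  claim amount > 10489 USD: 231826 > 10489 is true
  photo evidence submitted: yes → true
  police report filed: no → false
Combine:
[1.1.1] true AND false AND true = false
[1.1] NOT false = true
[1.2.1] false OR true OR true = true
[1.2] NOT true = false
[1] true OR false = true
[2] true → false = false
[root] true AND false = false
Overall: false → denied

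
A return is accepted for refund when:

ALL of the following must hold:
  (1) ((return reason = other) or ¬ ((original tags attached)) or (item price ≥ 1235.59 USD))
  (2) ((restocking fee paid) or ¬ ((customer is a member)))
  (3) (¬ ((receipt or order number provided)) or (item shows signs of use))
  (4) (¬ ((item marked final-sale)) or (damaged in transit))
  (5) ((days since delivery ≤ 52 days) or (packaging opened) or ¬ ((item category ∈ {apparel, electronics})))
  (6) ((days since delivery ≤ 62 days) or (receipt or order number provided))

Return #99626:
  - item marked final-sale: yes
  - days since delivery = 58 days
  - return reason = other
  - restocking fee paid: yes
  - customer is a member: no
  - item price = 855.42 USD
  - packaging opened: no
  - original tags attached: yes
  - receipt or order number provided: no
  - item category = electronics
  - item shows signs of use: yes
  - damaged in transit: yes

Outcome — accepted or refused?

Atomic conditions:
  return reason = other: other == other is true
  original tags attached: yes → true
  item price ≥ 1235.59 USD: 855.42 ≥ 1235.59 is false
  restocking fee paid: yes → true
  customer is a member: no → false
  receipt or order number provided: no → false
  item shows signs of use: yes → true
  item marked final-sale: yes → true
  damaged in transit: yes → true
  days since delivery ≤ 52 days: 58 ≤ 52 is false
  packaging opened: no → false
  item category ∈ {apparel, electronics}: electronics is in the set → true
  days since delivery ≤ 62 days: 58 ≤ 62 is true
Combine:
[1.2] NOT true = false
[1] true OR false OR false = true
[2.2] NOT false = true
[2] true OR true = true
[3.1] NOT false = true
[3] true OR true = true
[4.1] NOT true = false
[4] false OR true = true
[5.3] NOT true = false
[5] false OR false OR false = false
[6] true OR false = true
[root] true AND true AND true AND true AND false AND true = false
Overall: false → refused

Refused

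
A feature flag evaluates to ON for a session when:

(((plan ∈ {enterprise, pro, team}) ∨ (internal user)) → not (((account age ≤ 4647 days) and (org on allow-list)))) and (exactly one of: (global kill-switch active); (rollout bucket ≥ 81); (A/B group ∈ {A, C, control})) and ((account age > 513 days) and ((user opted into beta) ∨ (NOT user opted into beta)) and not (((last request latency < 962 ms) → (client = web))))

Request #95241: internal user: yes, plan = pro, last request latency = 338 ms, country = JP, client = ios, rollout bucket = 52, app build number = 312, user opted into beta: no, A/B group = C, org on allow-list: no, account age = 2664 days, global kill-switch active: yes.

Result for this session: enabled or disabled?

Disabled

Atomic conditions:
  plan ∈ {enterprise, pro, team}: pro is in the set → true
  internal user: yes → true
  account age ≤ 4647 days: 2664 ≤ 4647 is true
  org on allow-list: no → false
  global kill-switch active: yes → true
  rollout bucket ≥ 81: 52 ≥ 81 is false
  A/B group ∈ {A, C, control}: C is in the set → true
  account age > 513 days: 2664 > 513 is true
  user opted into beta: no → false
  NOT user opted into beta: no → true
  last request latency < 962 ms: 338 < 962 is true
  client = web: ios == web is false
Combine:
[1.1] true OR true = true
[1.2.1] true AND false = false
[1.2] NOT false = true
[1] true → true = true
[2] exactly-one(true, false, true) = false
[3.2] false OR true = true
[3.3.1] true → false = false
[3.3] NOT false = true
[3] true AND true AND true = true
[root] true AND false AND true = false
Overall: false → disabled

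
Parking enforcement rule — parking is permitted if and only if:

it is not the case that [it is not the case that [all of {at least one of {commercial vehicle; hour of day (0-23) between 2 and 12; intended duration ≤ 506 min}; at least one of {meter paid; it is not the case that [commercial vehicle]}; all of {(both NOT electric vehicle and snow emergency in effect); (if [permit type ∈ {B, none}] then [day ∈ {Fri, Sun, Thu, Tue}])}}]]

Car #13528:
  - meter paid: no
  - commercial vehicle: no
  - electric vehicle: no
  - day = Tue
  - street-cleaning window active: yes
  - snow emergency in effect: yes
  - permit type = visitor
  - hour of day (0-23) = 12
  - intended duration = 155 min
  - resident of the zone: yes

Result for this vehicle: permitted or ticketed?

Permitted

Atomic conditions:
  commercial vehicle: no → false
  hour of day (0-23) between 2 and 12: 12 in [2, 12] is true
  intended duration ≤ 506 min: 155 ≤ 506 is true
  meter paid: no → false
  NOT electric vehicle: no → true
  snow emergency in effect: yes → true
  permit type ∈ {B, none}: visitor is not in the set → false
  day ∈ {Fri, Sun, Thu, Tue}: Tue is in the set → true
Combine:
[1.1.1] false OR true OR true = true
[1.1.2.2] NOT false = true
[1.1.2] false OR true = true
[1.1.3.1] true AND true = true
[1.1.3.2] false → true (antecedent false ⇒ implication holds) = true
[1.1.3] true AND true = true
[1.1] true AND true AND true = true
[1] NOT true = false
[root] NOT false = true
Overall: true → permitted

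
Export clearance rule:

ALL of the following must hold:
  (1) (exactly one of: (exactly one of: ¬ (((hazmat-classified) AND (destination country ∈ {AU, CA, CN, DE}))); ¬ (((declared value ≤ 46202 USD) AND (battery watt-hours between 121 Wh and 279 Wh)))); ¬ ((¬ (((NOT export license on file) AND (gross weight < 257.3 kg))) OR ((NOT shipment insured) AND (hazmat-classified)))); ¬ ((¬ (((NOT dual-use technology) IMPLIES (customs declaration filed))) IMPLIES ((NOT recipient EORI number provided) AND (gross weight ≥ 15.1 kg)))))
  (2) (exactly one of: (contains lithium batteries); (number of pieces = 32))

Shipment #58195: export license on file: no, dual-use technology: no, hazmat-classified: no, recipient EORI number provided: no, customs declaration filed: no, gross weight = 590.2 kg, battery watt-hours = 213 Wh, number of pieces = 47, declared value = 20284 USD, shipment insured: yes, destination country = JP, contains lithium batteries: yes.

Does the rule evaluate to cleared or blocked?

Atomic conditions:
  hazmat-classified: no → false
  destination country ∈ {AU, CA, CN, DE}: JP is not in the set → false
  declared value ≤ 46202 USD: 20284 ≤ 46202 is true
  battery watt-hours between 121 Wh and 279 Wh: 213 in [121, 279] is true
  NOT export license on file: no → true
  gross weight < 257.3 kg: 590.2 < 257.3 is false
  NOT shipment insured: yes → false
  NOT dual-use technology: no → true
  customs declaration filed: no → false
  NOT recipient EORI number provided: no → true
  gross weight ≥ 15.1 kg: 590.2 ≥ 15.1 is true
  contains lithium batteries: yes → true
  number of pieces = 32: 47 == 32 is false
Combine:
[1.1.1.1] false AND false = false
[1.1.1] NOT false = true
[1.1.2.1] true AND true = true
[1.1.2] NOT true = false
[1.1] exactly-one(true, false) = true
[1.2.1.1.1] true AND false = false
[1.2.1.1] NOT false = true
[1.2.1.2] false AND false = false
[1.2.1] true OR false = true
[1.2] NOT true = false
[1.3.1.1.1] true → false = false
[1.3.1.1] NOT false = true
[1.3.1.2] true AND true = true
[1.3.1] true → true = true
[1.3] NOT true = false
[1] exactly-one(true, false, false) = true
[2] exactly-one(true, false) = true
[root] true AND true = true
Overall: true → cleared

Cleared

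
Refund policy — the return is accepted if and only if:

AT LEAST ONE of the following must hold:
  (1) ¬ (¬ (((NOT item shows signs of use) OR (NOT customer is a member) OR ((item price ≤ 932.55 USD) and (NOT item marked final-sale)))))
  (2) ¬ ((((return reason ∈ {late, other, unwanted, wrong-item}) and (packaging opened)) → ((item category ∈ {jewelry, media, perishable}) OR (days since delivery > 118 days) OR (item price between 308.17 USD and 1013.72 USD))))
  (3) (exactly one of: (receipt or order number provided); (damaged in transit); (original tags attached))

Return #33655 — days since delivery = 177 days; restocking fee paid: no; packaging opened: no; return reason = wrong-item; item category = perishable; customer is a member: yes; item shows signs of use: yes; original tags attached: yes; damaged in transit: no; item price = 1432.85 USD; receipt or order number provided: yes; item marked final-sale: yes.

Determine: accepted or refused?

Atomic conditions:
  NOT item shows signs of use: yes → false
  NOT customer is a member: yes → false
  item price ≤ 932.55 USD: 1432.85 ≤ 932.55 is false
  NOT item marked final-sale: yes → false
  return reason ∈ {late, other, unwanted, wrong-item}: wrong-item is in the set → true
  packaging opened: no → false
  item category ∈ {jewelry, media, perishable}: perishable is in the set → true
  days since delivery > 118 days: 177 > 118 is true
  item price between 308.17 USD and 1013.72 USD: 1432.85 in [308.17, 1013.72] is false
  receipt or order number provided: yes → true
  damaged in transit: no → false
  original tags attached: yes → true
Combine:
[1.1.1.3] false AND false = false
[1.1.1] false OR false OR false = false
[1.1] NOT false = true
[1] NOT true = false
[2.1.1] true AND false = false
[2.1.2] true OR true OR false = true
[2.1] false → true (antecedent false ⇒ implication holds) = true
[2] NOT true = false
[3] exactly-one(true, false, true) = false
[root] false OR false OR false = false
Overall: false → refused

Refused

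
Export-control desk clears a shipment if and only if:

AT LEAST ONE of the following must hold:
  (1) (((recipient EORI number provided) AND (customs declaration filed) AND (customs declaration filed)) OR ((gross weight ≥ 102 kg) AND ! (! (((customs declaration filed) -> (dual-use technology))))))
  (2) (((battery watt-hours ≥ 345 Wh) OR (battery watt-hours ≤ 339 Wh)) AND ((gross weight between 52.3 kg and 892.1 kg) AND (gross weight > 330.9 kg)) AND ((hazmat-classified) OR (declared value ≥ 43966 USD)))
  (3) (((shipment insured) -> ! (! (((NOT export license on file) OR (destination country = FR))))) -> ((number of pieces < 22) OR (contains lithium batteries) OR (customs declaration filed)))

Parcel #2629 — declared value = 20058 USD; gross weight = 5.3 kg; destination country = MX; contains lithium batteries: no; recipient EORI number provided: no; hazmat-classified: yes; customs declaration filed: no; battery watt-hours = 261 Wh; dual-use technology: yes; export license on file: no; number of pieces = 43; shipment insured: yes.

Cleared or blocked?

Blocked

Atomic conditions:
  recipient EORI number provided: no → false
  customs declaration filed: no → false
  gross weight ≥ 102 kg: 5.3 ≥ 102 is false
  dual-use technology: yes → true
  battery watt-hours ≥ 345 Wh: 261 ≥ 345 is false
  battery watt-hours ≤ 339 Wh: 261 ≤ 339 is true
  gross weight between 52.3 kg and 892.1 kg: 5.3 in [52.3, 892.1] is false
  gross weight > 330.9 kg: 5.3 > 330.9 is false
  hazmat-classified: yes → true
  declared value ≥ 43966 USD: 20058 ≥ 43966 is false
  shipment insured: yes → true
  NOT export license on file: no → true
  destination country = FR: MX == FR is false
  number of pieces < 22: 43 < 22 is false
  contains lithium batteries: no → false
Combine:
[1.1] false AND false AND false = false
[1.2.2.1.1] false → true (antecedent false ⇒ implication holds) = true
[1.2.2.1] NOT true = false
[1.2.2] NOT false = true
[1.2] false AND true = false
[1] false OR false = false
[2.1] false OR true = true
[2.2] false AND false = false
[2.3] true OR false = true
[2] true AND false AND true = false
[3.1.2.1.1] true OR false = true
[3.1.2.1] NOT true = false
[3.1.2] NOT false = true
[3.1] true → true = true
[3.2] false OR false OR false = false
[3] true → false = false
[root] false OR false OR false = false
Overall: false → blocked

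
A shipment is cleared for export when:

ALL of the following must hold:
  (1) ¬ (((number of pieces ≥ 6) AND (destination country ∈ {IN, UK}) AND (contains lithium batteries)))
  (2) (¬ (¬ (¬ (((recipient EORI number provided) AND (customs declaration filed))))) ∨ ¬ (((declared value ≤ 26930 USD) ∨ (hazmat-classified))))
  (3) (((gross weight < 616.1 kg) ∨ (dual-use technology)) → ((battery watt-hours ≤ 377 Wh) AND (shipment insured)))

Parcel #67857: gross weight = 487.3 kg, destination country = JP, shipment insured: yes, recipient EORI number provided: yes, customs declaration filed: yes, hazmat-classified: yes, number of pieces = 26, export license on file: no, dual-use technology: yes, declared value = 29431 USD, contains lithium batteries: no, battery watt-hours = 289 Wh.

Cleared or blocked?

Blocked

Atomic conditions:
  number of pieces ≥ 6: 26 ≥ 6 is true
  destination country ∈ {IN, UK}: JP is not in the set → false
  contains lithium batteries: no → false
  recipient EORI number provided: yes → true
  customs declaration filed: yes → true
  declared value ≤ 26930 USD: 29431 ≤ 26930 is false
  hazmat-classified: yes → true
  gross weight < 616.1 kg: 487.3 < 616.1 is true
  dual-use technology: yes → true
  battery watt-hours ≤ 377 Wh: 289 ≤ 377 is true
  shipment insured: yes → true
Combine:
[1.1] true AND false AND false = false
[1] NOT false = true
[2.1.1.1.1] true AND true = true
[2.1.1.1] NOT true = false
[2.1.1] NOT false = true
[2.1] NOT true = false
[2.2.1] false OR true = true
[2.2] NOT true = false
[2] false OR false = false
[3.1] true OR true = true
[3.2] true AND true = true
[3] true → true = true
[root] true AND false AND true = false
Overall: false → blocked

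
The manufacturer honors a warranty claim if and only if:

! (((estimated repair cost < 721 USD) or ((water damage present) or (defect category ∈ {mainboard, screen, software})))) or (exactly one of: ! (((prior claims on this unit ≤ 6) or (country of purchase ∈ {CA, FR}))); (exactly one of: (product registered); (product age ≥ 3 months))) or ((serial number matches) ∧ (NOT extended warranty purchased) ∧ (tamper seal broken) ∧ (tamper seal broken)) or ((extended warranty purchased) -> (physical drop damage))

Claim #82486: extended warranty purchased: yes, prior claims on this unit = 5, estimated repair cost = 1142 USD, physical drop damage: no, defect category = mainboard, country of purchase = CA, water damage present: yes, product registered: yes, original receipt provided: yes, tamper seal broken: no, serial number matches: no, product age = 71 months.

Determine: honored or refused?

Refused

Atomic conditions:
  estimated repair cost < 721 USD: 1142 < 721 is false
  water damage present: yes → true
  defect category ∈ {mainboard, screen, software}: mainboard is in the set → true
  prior claims on this unit ≤ 6: 5 ≤ 6 is true
  country of purchase ∈ {CA, FR}: CA is in the set → true
  product registered: yes → true
  product age ≥ 3 months: 71 ≥ 3 is true
  serial number matches: no → false
  NOT extended warranty purchased: yes → false
  tamper seal broken: no → false
  extended warranty purchased: yes → true
  physical drop damage: no → false
Combine:
[1.1.2] true OR true = true
[1.1] false OR true = true
[1] NOT true = false
[2.1.1] true OR true = true
[2.1] NOT true = false
[2.2] exactly-one(true, true) = false
[2] exactly-one(false, false) = false
[3] false AND false AND false AND false = false
[4] true → false = false
[root] false OR false OR false OR false = false
Overall: false → refused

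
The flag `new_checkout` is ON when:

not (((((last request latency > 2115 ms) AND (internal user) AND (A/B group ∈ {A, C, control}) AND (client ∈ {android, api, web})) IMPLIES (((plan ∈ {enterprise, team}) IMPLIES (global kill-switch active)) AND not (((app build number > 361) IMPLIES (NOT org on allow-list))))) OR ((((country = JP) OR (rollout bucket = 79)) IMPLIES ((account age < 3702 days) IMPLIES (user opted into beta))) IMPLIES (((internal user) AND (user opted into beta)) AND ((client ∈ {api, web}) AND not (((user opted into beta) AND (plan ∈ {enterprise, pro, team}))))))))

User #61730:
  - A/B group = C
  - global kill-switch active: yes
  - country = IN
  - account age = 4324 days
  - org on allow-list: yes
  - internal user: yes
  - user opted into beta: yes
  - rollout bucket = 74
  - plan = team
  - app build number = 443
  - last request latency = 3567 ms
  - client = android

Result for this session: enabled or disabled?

Atomic conditions:
  last request latency > 2115 ms: 3567 > 2115 is true
  internal user: yes → true
  A/B group ∈ {A, C, control}: C is in the set → true
  client ∈ {android, api, web}: android is in the set → true
  plan ∈ {enterprise, team}: team is in the set → true
  global kill-switch active: yes → true
  app build number > 361: 443 > 361 is true
  NOT org on allow-list: yes → false
  country = JP: IN == JP is false
  rollout bucket = 79: 74 == 79 is false
  account age < 3702 days: 4324 < 3702 is false
  user opted into beta: yes → true
  client ∈ {api, web}: android is not in the set → false
  plan ∈ {enterprise, pro, team}: team is in the set → true
Combine:
[1.1.1] true AND true AND true AND true = true
[1.1.2.1] true → true = true
[1.1.2.2.1] true → false = false
[1.1.2.2] NOT false = true
[1.1.2] true AND true = true
[1.1] true → true = true
[1.2.1.1] false OR false = false
[1.2.1.2] false → true (antecedent false ⇒ implication holds) = true
[1.2.1] false → true (antecedent false ⇒ implication holds) = true
[1.2.2.1] true AND true = true
[1.2.2.2.2.1] true AND true = true
[1.2.2.2.2] NOT true = false
[1.2.2.2] false AND false = false
[1.2.2] true AND false = false
[1.2] true → false = false
[1] true OR false = true
[root] NOT true = false
Overall: false → disabled

Disabled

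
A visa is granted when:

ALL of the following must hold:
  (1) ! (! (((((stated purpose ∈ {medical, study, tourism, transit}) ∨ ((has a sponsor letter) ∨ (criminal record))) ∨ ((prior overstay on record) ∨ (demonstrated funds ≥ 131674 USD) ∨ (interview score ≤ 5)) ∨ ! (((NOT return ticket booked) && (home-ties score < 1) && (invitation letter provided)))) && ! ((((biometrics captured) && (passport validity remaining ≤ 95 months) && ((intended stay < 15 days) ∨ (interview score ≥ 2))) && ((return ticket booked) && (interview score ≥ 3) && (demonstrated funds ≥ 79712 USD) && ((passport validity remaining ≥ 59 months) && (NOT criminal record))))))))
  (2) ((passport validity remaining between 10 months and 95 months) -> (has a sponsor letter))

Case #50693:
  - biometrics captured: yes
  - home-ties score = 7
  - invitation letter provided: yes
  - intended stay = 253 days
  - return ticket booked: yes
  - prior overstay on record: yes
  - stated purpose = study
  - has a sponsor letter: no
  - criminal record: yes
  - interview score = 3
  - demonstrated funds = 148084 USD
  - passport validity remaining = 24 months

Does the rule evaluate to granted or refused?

Refused

Atomic conditions:
  stated purpose ∈ {medical, study, tourism, transit}: study is in the set → true
  has a sponsor letter: no → false
  criminal record: yes → true
  prior overstay on record: yes → true
  demonstrated funds ≥ 131674 USD: 148084 ≥ 131674 is true
  interview score ≤ 5: 3 ≤ 5 is true
  NOT return ticket booked: yes → false
  home-ties score < 1: 7 < 1 is false
  invitation letter provided: yes → true
  biometrics captured: yes → true
  passport validity remaining ≤ 95 months: 24 ≤ 95 is true
  intended stay < 15 days: 253 < 15 is false
  interview score ≥ 2: 3 ≥ 2 is true
  return ticket booked: yes → true
  interview score ≥ 3: 3 ≥ 3 is true
  demonstrated funds ≥ 79712 USD: 148084 ≥ 79712 is true
  passport validity remaining ≥ 59 months: 24 ≥ 59 is false
  NOT criminal record: yes → false
  passport validity remaining between 10 months and 95 months: 24 in [10, 95] is true
Combine:
[1.1.1.1.1.2] false OR true = true
[1.1.1.1.1] true OR true = true
[1.1.1.1.2] true OR true OR true = true
[1.1.1.1.3.1] false AND false AND true = false
[1.1.1.1.3] NOT false = true
[1.1.1.1] true OR true OR true = true
[1.1.1.2.1.1.3] false OR true = true
[1.1.1.2.1.1] true AND true AND true = true
[1.1.1.2.1.2.4] false AND false = false
[1.1.1.2.1.2] true AND true AND true AND false = false
[1.1.1.2.1] true AND false = false
[1.1.1.2] NOT false = true
[1.1.1] true AND true = true
[1.1] NOT true = false
[1] NOT false = true
[2] true → false = false
[root] true AND false = false
Overall: false → refused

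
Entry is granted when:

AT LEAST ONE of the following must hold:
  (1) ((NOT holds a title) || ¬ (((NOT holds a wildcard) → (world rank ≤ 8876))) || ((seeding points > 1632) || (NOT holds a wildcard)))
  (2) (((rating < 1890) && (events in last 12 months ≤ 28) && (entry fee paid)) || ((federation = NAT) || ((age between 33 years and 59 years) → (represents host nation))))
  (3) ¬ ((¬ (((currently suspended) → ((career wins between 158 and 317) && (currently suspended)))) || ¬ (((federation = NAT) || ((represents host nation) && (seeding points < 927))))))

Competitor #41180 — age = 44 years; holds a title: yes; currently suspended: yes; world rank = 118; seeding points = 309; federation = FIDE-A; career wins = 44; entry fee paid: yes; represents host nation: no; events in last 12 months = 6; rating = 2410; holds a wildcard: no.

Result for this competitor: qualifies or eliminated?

Atomic conditions:
  NOT holds a title: yes → false
  NOT holds a wildcard: no → true
  world rank ≤ 8876: 118 ≤ 8876 is true
  seeding points > 1632: 309 > 1632 is false
  rating < 1890: 2410 < 1890 is false
  events in last 12 months ≤ 28: 6 ≤ 28 is true
  entry fee paid: yes → true
  federation = NAT: FIDE-A == NAT is false
  age between 33 years and 59 years: 44 in [33, 59] is true
  represents host nation: no → false
  currently suspended: yes → true
  career wins between 158 and 317: 44 in [158, 317] is false
  seeding points < 927: 309 < 927 is true
Combine:
[1.2.1] true → true = true
[1.2] NOT true = false
[1.3] false OR true = true
[1] false OR false OR true = true
[2.1] false AND true AND true = false
[2.2.2] true → false = false
[2.2] false OR false = false
[2] false OR false = false
[3.1.1.1.2] false AND true = false
[3.1.1.1] true → false = false
[3.1.1] NOT false = true
[3.1.2.1.2] false AND true = false
[3.1.2.1] false OR false = false
[3.1.2] NOT false = true
[3.1] true OR true = true
[3] NOT true = false
[root] true OR false OR false = true
Overall: true → qualifies

Qualifies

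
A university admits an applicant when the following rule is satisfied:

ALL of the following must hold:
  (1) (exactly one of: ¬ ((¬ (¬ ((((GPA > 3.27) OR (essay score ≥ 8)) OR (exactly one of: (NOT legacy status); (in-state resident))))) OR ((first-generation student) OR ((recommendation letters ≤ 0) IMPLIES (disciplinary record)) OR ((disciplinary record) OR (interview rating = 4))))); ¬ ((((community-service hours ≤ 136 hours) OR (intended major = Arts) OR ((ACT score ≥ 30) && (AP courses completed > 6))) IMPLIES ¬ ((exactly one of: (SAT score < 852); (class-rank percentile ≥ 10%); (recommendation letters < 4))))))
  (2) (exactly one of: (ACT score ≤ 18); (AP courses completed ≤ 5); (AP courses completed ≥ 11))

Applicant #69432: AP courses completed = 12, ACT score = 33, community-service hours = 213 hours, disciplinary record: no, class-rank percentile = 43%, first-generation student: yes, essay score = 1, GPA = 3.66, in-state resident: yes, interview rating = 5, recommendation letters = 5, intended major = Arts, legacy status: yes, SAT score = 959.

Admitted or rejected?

Admitted

Atomic conditions:
  GPA > 3.27: 3.66 > 3.27 is true
  essay score ≥ 8: 1 ≥ 8 is false
  NOT legacy status: yes → false
  in-state resident: yes → true
  first-generation student: yes → true
  recommendation letters ≤ 0: 5 ≤ 0 is false
  disciplinary record: no → false
  interview rating = 4: 5 == 4 is false
  community-service hours ≤ 136 hours: 213 ≤ 136 is false
  intended major = Arts: Arts == Arts is true
  ACT score ≥ 30: 33 ≥ 30 is true
  AP courses completed > 6: 12 > 6 is true
  SAT score < 852: 959 < 852 is false
  class-rank percentile ≥ 10%: 43 ≥ 10 is true
  recommendation letters < 4: 5 < 4 is false
  ACT score ≤ 18: 33 ≤ 18 is false
  AP courses completed ≤ 5: 12 ≤ 5 is false
  AP courses completed ≥ 11: 12 ≥ 11 is true
Combine:
[1.1.1.1.1.1.1] true OR false = true
[1.1.1.1.1.1.2] exactly-one(false, true) = true
[1.1.1.1.1.1] true OR true = true
[1.1.1.1.1] NOT true = false
[1.1.1.1] NOT false = true
[1.1.1.2.2] false → false (antecedent false ⇒ implication holds) = true
[1.1.1.2.3] false OR false = false
[1.1.1.2] true OR true OR false = true
[1.1.1] true OR true = true
[1.1] NOT true = false
[1.2.1.1.3] true AND true = true
[1.2.1.1] false OR true OR true = true
[1.2.1.2.1] exactly-one(false, true, false) = true
[1.2.1.2] NOT true = false
[1.2.1] true → false = false
[1.2] NOT false = true
[1] exactly-one(false, true) = true
[2] exactly-one(false, false, true) = true
[root] true AND true = true
Overall: true → admitted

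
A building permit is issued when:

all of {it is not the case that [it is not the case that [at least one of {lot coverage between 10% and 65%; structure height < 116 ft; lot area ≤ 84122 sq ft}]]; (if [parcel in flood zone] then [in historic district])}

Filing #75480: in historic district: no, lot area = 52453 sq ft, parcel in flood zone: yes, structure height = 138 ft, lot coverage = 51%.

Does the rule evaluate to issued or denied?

Denied

Atomic conditions:
  lot coverage between 10% and 65%: 51 in [10, 65] is true
  structure height < 116 ft: 138 < 116 is false
  lot area ≤ 84122 sq ft: 52453 ≤ 84122 is true
  parcel in flood zone: yes → true
  in historic district: no → false
Combine:
[1.1.1] true OR false OR true = true
[1.1] NOT true = false
[1] NOT false = true
[2] true → false = false
[root] true AND false = false
Overall: false → denied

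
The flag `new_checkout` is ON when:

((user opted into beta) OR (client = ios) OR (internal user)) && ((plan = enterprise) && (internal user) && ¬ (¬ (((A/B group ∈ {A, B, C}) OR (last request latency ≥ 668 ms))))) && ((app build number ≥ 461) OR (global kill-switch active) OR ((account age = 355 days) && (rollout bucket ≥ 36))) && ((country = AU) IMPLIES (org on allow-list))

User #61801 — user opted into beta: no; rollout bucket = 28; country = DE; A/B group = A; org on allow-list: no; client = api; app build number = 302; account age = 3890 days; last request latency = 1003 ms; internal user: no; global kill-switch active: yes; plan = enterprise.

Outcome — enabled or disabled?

Atomic conditions:
  user opted into beta: no → false
  client = ios: api == ios is false
  internal user: no → false
  plan = enterprise: enterprise == enterprise is true
  A/B group ∈ {A, B, C}: A is in the set → true
  last request latency ≥ 668 ms: 1003 ≥ 668 is true
  app build number ≥ 461: 302 ≥ 461 is false
  global kill-switch active: yes → true
  account age = 355 days: 3890 == 355 is false
  rollout bucket ≥ 36: 28 ≥ 36 is false
  country = AU: DE == AU is false
  org on allow-list: no → false
Combine:
[1] false OR false OR false = false
[2.3.1.1] true OR true = true
[2.3.1] NOT true = false
[2.3] NOT false = true
[2] true AND false AND true = false
[3.3] false AND false = false
[3] false OR true OR false = true
[4] false → false (antecedent false ⇒ implication holds) = true
[root] false AND false AND true AND true = false
Overall: false → disabled

Disabled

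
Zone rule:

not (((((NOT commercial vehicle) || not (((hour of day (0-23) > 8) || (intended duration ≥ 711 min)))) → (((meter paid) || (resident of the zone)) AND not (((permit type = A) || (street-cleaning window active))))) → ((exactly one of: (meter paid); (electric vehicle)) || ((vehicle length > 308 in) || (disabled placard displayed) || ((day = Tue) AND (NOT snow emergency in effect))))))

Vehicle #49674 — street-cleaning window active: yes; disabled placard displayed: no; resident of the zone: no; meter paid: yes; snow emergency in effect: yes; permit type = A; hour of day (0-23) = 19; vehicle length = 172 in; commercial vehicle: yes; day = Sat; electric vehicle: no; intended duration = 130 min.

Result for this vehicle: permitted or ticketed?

Ticketed

Atomic conditions:
  NOT commercial vehicle: yes → false
  hour of day (0-23) > 8: 19 > 8 is true
  intended duration ≥ 711 min: 130 ≥ 711 is false
  meter paid: yes → true
  resident of the zone: no → false
  permit type = A: A == A is true
  street-cleaning window active: yes → true
  electric vehicle: no → false
  vehicle length > 308 in: 172 > 308 is false
  disabled placard displayed: no → false
  day = Tue: Sat == Tue is false
  NOT snow emergency in effect: yes → false
Combine:
[1.1.1.2.1] true OR false = true
[1.1.1.2] NOT true = false
[1.1.1] false OR false = false
[1.1.2.1] true OR false = true
[1.1.2.2.1] true OR true = true
[1.1.2.2] NOT true = false
[1.1.2] true AND false = false
[1.1] false → false (antecedent false ⇒ implication holds) = true
[1.2.1] exactly-one(true, false) = true
[1.2.2.3] false AND false = false
[1.2.2] false OR false OR false = false
[1.2] true OR false = true
[1] true → true = true
[root] NOT true = false
Overall: false → ticketed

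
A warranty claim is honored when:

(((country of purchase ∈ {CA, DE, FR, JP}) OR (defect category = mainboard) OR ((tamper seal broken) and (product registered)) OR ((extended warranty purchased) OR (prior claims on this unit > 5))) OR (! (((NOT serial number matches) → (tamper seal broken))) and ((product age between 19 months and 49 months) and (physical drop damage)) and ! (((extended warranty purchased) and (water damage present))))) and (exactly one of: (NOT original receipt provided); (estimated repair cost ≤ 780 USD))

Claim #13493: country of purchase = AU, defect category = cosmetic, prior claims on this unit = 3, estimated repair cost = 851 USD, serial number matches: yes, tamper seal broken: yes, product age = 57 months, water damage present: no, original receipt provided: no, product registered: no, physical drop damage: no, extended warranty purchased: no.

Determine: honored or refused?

Refused

Atomic conditions:
  country of purchase ∈ {CA, DE, FR, JP}: AU is not in the set → false
  defect category = mainboard: cosmetic == mainboard is false
  tamper seal broken: yes → true
  product registered: no → false
  extended warranty purchased: no → false
  prior claims on this unit > 5: 3 > 5 is false
  NOT serial number matches: yes → false
  product age between 19 months and 49 months: 57 in [19, 49] is false
  physical drop damage: no → false
  water damage present: no → false
  NOT original receipt provided: no → true
  estimated repair cost ≤ 780 USD: 851 ≤ 780 is false
Combine:
[1.1.3] true AND false = false
[1.1.4] false OR false = false
[1.1] false OR false OR false OR false = false
[1.2.1.1] false → true (antecedent false ⇒ implication holds) = true
[1.2.1] NOT true = false
[1.2.2] false AND false = false
[1.2.3.1] false AND false = false
[1.2.3] NOT false = true
[1.2] false AND false AND true = false
[1] false OR false = false
[2] exactly-one(true, false) = true
[root] false AND true = false
Overall: false → refused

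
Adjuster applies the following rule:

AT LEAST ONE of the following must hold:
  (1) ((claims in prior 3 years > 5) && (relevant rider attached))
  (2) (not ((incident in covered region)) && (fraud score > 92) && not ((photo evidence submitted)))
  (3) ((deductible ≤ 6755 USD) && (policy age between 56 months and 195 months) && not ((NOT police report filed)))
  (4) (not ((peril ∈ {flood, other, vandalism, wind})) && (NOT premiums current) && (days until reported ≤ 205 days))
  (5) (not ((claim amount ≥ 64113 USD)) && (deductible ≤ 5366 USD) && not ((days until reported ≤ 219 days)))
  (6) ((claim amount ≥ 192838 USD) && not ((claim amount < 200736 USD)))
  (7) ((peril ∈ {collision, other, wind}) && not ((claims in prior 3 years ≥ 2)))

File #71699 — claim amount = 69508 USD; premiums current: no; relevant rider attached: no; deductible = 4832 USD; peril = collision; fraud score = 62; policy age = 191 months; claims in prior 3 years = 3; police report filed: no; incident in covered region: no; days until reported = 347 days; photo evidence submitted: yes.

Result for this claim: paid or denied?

Atomic conditions:
  claims in prior 3 years > 5: 3 > 5 is false
  relevant rider attached: no → false
  incident in covered region: no → false
  fraud score > 92: 62 > 92 is false
  photo evidence submitted: yes → true
  deductible ≤ 6755 USD: 4832 ≤ 6755 is true
  policy age between 56 months and 195 months: 191 in [56, 195] is true
  NOT police report filed: no → true
  peril ∈ {flood, other, vandalism, wind}: collision is not in the set → false
  NOT premiums current: no → true
  days until reported ≤ 205 days: 347 ≤ 205 is false
  claim amount ≥ 64113 USD: 69508 ≥ 64113 is true
  deductible ≤ 5366 USD: 4832 ≤ 5366 is true
  days until reported ≤ 219 days: 347 ≤ 219 is false
  claim amount ≥ 192838 USD: 69508 ≥ 192838 is false
  claim amount < 200736 USD: 69508 < 200736 is true
  peril ∈ {collision, other, wind}: collision is in the set → true
  claims in prior 3 years ≥ 2: 3 ≥ 2 is true
Combine:
[1] false AND false = false
[2.1] NOT false = true
[2.3] NOT true = false
[2] true AND false AND false = false
[3.3] NOT true = false
[3] true AND true AND false = false
[4.1] NOT false = true
[4] true AND true AND false = false
[5.1] NOT true = false
[5.3] NOT false = true
[5] false AND true AND true = false
[6.2] NOT true = false
[6] false AND false = false
[7.2] NOT true = false
[7] true AND false = false
[root] false OR false OR false OR false OR false OR false OR false = false
Overall: false → denied

Denied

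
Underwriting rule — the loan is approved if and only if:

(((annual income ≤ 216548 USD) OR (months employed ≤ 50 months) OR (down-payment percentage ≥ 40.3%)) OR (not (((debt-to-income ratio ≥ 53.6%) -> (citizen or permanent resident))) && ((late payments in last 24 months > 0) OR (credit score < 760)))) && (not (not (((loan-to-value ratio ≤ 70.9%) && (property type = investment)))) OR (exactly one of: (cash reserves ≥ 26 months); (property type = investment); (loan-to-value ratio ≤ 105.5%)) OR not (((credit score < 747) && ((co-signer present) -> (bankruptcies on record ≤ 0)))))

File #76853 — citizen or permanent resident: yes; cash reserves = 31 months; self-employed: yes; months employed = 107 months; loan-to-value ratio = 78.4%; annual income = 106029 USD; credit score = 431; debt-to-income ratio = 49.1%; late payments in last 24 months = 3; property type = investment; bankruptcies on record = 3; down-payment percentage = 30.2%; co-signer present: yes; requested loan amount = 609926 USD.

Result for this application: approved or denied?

Approved

Atomic conditions:
  annual income ≤ 216548 USD: 106029 ≤ 216548 is true
  months employed ≤ 50 months: 107 ≤ 50 is false
  down-payment percentage ≥ 40.3%: 30.2 ≥ 40.3 is false
  debt-to-income ratio ≥ 53.6%: 49.1 ≥ 53.6 is false
  citizen or permanent resident: yes → true
  late payments in last 24 months > 0: 3 > 0 is true
  credit score < 760: 431 < 760 is true
  loan-to-value ratio ≤ 70.9%: 78.4 ≤ 70.9 is false
  property type = investment: investment == investment is true
  cash reserves ≥ 26 months: 31 ≥ 26 is true
  loan-to-value ratio ≤ 105.5%: 78.4 ≤ 105.5 is true
  credit score < 747: 431 < 747 is true
  co-signer present: yes → true
  bankruptcies on record ≤ 0: 3 ≤ 0 is false
Combine:
[1.1] true OR false OR false = true
[1.2.1.1] false → true (antecedent false ⇒ implication holds) = true
[1.2.1] NOT true = false
[1.2.2] true OR true = true
[1.2] false AND true = false
[1] true OR false = true
[2.1.1.1] false AND true = false
[2.1.1] NOT false = true
[2.1] NOT true = false
[2.2] exactly-one(true, true, true) = false
[2.3.1.2] true → false = false
[2.3.1] true AND false = false
[2.3] NOT false = true
[2] false OR false OR true = true
[root] true AND true = true
Overall: true → approved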